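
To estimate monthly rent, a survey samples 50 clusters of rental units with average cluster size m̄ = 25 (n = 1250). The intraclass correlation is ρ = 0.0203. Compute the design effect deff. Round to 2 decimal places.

1.49

deff = 1 + (25 − 1)·0.0203 = 1 + 0.4872 = 1.4872.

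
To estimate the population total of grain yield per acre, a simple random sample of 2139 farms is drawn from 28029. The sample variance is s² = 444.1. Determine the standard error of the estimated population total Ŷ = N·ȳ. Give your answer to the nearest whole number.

12275

Var(Ŷ) = N²·Var(ȳ) = N²·(1 − n/N)·s²/n.
f = 2139/28029 = 0.07631382; Var(ȳ) = 0.92368618·444.1/2139 = 0.19177608.
Var(Ŷ) = 28029² · 0.19177608 = 1.5066405 × 10^8.
SE(Ŷ) = √(1.5066405 × 10^8) = 12275.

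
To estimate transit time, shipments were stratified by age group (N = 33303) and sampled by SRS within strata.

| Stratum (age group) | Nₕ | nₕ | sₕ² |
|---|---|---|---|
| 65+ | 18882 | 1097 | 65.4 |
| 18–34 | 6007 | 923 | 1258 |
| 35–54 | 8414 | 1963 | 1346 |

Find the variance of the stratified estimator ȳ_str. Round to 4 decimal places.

Var(ȳ_str) = Σₕ Wₕ²(1 − fₕ)sₕ²/nₕ with Wₕ = Nₕ/N, N = 33303.
65+: Wₕ = 0.56697595; term = 0.56697595²·(1 − 0.05809766)·65.4/1097 = 0.018051208.
18–34: Wₕ = 0.18037414; term = 0.18037414²·(1 − 0.15365407)·1258/923 = 0.037529726.
35–54: Wₕ = 0.25264991; term = 0.25264991²·(1 − 0.23330164)·1346/1963 = 0.033557345.
Sum = 0.089138279.

0.0891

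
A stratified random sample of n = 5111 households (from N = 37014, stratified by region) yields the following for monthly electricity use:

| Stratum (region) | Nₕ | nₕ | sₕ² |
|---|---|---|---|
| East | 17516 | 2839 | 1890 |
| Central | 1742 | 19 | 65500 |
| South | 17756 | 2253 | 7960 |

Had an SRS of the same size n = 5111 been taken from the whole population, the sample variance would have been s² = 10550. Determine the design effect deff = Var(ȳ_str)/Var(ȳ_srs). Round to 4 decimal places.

Var(ȳ_str) = Σ Wₕ²(1−fₕ)sₕ²/nₕ with Wₕ = Nₕ/37014:
  East: (17516/37014)²·(1−2839/17516)·1890/2839 = 0.12492133
  Central: (1742/37014)²·(1−19/1742)·65500/19 = 7.5524713
  South: (17756/37014)²·(1−2253/17756)·7960/2253 = 0.7098731
  → Var(ȳ_str) = 8.3872657.
Var(ȳ_srs) = (1 − 5111/37014)·10550/5111 = 1.779148.
deff = 8.3872657 / 1.779148 = 4.7142.

4.7142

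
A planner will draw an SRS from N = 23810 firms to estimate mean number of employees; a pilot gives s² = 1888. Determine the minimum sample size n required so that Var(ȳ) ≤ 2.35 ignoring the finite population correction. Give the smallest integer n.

Without fpc, n₀ = s²/D = 1888/2.35 = 803.4043.
Rounding up, n = 804.

804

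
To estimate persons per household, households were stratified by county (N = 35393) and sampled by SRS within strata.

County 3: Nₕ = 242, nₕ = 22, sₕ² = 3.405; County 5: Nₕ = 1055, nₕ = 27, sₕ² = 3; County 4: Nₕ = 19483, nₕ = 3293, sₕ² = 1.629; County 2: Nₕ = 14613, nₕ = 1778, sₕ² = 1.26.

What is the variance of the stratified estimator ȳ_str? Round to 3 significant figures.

Var(ȳ_str) = Σₕ Wₕ²(1 − fₕ)sₕ²/nₕ with Wₕ = Nₕ/N, N = 35393.
County 3: Wₕ = 0.00683751; term = 0.00683751²·(1 − 0.09090909)·3.405/22 = 6.5780585 × 10^-6.
County 5: Wₕ = 0.02980815; term = 0.02980815²·(1 − 0.02559242)·3/27 = 9.6198503 × 10^-5.
County 4: Wₕ = 0.55047608; term = 0.55047608²·(1 − 0.16901914)·1.629/3293 = 1.2456536 × 10^-4.
County 2: Wₕ = 0.41287825; term = 0.41287825²·(1 − 0.12167248)·1.26/1778 = 1.0610584 × 10^-4.
Sum = 3.3344776 × 10^-4.

3.33 × 10^-4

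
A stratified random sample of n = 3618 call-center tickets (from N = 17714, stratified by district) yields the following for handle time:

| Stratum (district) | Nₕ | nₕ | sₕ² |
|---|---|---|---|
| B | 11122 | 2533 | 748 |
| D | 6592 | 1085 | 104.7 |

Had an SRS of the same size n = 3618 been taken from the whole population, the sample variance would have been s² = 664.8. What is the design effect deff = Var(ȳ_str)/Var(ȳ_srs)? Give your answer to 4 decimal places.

Var(ȳ_str) = Σ Wₕ²(1−fₕ)sₕ²/nₕ with Wₕ = Nₕ/17714:
  B: (11122/17714)²·(1−2533/11122)·748/2533 = 0.089899778
  D: (6592/17714)²·(1−1085/6592)·104.7/1085 = 0.0111639
  → Var(ȳ_str) = 0.10106368.
Var(ȳ_srs) = (1 − 3618/17714)·664.8/3618 = 0.14621829.
deff = 0.10106368 / 0.14621829 = 0.6912.

0.6912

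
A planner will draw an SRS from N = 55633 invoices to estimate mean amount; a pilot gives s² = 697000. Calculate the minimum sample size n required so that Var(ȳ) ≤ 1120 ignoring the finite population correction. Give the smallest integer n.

Without fpc, n₀ = s²/D = 697000/1120 = 622.3214.
Rounding up, n = 623.

623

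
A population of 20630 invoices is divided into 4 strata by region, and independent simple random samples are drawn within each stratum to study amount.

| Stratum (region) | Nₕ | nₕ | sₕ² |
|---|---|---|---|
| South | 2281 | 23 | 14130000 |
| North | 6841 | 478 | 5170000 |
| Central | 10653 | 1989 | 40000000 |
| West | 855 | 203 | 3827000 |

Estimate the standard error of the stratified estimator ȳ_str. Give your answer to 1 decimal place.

113.7

Var(ȳ_str) = Σₕ Wₕ²(1 − fₕ)sₕ²/nₕ with Wₕ = Nₕ/N, N = 20630.
South: Wₕ = 0.11056714; term = 0.11056714²·(1 − 0.01008330)·14130000/23 = 7434.7281.
North: Wₕ = 0.33160446; term = 0.33160446²·(1 − 0.06987283)·5170000/478 = 1106.2307.
Central: Wₕ = 0.51638391; term = 0.51638391²·(1 − 0.18670797)·40000000/1989 = 4361.3117.
West: Wₕ = 0.04144450; term = 0.04144450²·(1 − 0.23742690)·3827000/203 = 24.693217.
Sum = 12926.964.
SE = √(12926.964) = 113.7.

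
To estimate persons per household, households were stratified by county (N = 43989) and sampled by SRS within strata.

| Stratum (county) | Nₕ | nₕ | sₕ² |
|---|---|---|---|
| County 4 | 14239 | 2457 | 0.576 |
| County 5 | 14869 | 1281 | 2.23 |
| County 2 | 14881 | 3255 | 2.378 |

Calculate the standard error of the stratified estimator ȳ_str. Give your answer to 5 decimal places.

0.01635

Var(ȳ_str) = Σₕ Wₕ²(1 − fₕ)sₕ²/nₕ with Wₕ = Nₕ/N, N = 43989.
County 4: Wₕ = 0.32369456; term = 0.32369456²·(1 − 0.17255425)·0.576/2457 = 2.0324864 × 10^-5.
County 5: Wₕ = 0.33801632; term = 0.33801632²·(1 − 0.08615240)·2.23/1281 = 1.8176274 × 10^-4.
County 2: Wₕ = 0.33828912; term = 0.33828912²·(1 − 0.21873530)·2.378/3255 = 6.5318336 × 10^-5.
Sum = 2.6740594 × 10^-4.
SE = √(2.6740594 × 10^-4) = 0.01635.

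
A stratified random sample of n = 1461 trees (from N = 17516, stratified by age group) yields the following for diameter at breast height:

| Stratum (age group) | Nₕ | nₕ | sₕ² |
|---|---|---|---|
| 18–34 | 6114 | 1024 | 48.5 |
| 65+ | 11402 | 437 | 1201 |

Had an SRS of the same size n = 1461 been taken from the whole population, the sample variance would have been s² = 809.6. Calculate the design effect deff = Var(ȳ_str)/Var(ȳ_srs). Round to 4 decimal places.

2.2143

Var(ȳ_str) = Σ Wₕ²(1−fₕ)sₕ²/nₕ with Wₕ = Nₕ/17516:
  18–34: (6114/17516)²·(1−1024/6114)·48.5/1024 = 0.0048041341
  65+: (11402/17516)²·(1−437/11402)·1201/437 = 1.1199055
  → Var(ȳ_str) = 1.1247096.
Var(ȳ_srs) = (1 − 1461/17516)·809.6/1461 = 0.5079204.
deff = 1.1247096 / 0.5079204 = 2.2143.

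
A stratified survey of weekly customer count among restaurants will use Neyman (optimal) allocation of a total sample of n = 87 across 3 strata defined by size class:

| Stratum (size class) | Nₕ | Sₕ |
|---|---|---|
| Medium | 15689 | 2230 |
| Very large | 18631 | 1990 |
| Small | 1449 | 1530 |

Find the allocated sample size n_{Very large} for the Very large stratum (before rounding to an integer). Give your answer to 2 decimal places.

43.43

Neyman allocation: nₕ = n·NₕSₕ / Σⱼ NⱼSⱼ.
Σ NⱼSⱼ = 15689·2230 + 18631·1990 + 1449·1530 = 7.427913 × 10^7.
n_{Very large} = 87·18631·1990 / (7.427913 × 10^7) = 43.43.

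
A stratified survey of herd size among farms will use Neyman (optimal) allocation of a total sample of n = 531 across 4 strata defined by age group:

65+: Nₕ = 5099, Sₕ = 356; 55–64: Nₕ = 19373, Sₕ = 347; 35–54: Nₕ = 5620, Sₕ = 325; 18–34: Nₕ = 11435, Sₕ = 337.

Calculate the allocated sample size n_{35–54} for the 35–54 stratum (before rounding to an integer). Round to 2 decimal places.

68.22

Neyman allocation: nₕ = n·NₕSₕ / Σⱼ NⱼSⱼ.
Σ NⱼSⱼ = 5099·356 + 19373·347 + 5620·325 + 11435·337 = 1.421777 × 10^7.
n_{35–54} = 531·5620·325 / (1.421777 × 10^7) = 68.22.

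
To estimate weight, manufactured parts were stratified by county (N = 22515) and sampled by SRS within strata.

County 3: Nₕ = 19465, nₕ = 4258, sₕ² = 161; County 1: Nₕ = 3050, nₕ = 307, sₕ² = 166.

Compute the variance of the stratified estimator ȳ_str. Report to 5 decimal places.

0.03100

Var(ȳ_str) = Σₕ Wₕ²(1 − fₕ)sₕ²/nₕ with Wₕ = Nₕ/N, N = 22515.
County 3: Wₕ = 0.86453475; term = 0.86453475²·(1 − 0.21875161)·161/4258 = 0.022078739.
County 1: Wₕ = 0.13546525; term = 0.13546525²·(1 − 0.10065574)·166/307 = 0.0089238335.
Sum = 0.031002573.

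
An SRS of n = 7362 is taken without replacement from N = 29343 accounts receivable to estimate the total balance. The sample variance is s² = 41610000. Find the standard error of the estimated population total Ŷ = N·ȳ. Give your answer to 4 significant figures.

Var(Ŷ) = N²·Var(ȳ) = N²·(1 − n/N)·s²/n.
f = 7362/29343 = 0.25089459; Var(ȳ) = 0.74910541·41610000/7362 = 4233.9413.
Var(Ŷ) = 29343² · 4233.9413 = 3.6454728 × 10^12.
SE(Ŷ) = √(3.6454728 × 10^12) = 1.909 × 10^6.

1.909 × 10^6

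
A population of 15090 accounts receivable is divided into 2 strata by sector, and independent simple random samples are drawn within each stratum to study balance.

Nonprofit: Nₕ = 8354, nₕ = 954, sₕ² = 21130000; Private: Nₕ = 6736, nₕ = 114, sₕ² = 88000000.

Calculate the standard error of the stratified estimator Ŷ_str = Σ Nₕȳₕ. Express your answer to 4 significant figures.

Var(Ŷ_str) = Σₕ Nₕ²(1 − fₕ)sₕ²/nₕ.
Nonprofit: 8354²·(1 − 954/8354)·21130000/954 = 1.3692329 × 10^12.
Private: 6736²·(1 − 114/6736)·88000000/114 = 3.4432541 × 10^13.
Sum = 3.5801774 × 10^13.
SE = √(3.5801774 × 10^13) = 5.983 × 10^6.

5.983 × 10^6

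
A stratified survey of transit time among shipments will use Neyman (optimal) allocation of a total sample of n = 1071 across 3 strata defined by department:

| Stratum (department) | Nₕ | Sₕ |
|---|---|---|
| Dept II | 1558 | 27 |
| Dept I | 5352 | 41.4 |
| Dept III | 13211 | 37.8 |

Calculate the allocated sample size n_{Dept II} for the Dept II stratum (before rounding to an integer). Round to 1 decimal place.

59.0

Neyman allocation: nₕ = n·NₕSₕ / Σⱼ NⱼSⱼ.
Σ NⱼSⱼ = 1558·27 + 5352·41.4 + 13211·37.8 = 763014.6.
n_{Dept II} = 1071·1558·27 / 763014.6 = 59.0.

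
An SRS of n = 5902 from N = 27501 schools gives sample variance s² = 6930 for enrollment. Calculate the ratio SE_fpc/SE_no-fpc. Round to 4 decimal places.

0.8862

f = n/N = 5902/27501 = 0.21461038.
SE_no-fpc = √(s²/n) = 1.0835951; SE_fpc = √((1−f)s²/n) = 0.96030589.
Ratio = √(1−f) = 0.88622211.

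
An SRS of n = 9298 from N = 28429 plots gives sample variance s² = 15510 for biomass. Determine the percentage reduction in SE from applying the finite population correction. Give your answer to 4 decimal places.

17.9671

f = n/N = 9298/28429 = 0.32706040.
SE_no-fpc = √(s²/n) = 1.2915497; SE_fpc = √((1−f)s²/n) = 1.0594956.
Ratio = √(1−f) = 0.82032896. Reduction = 100·(1 − 0.82032896) = 17.9671%.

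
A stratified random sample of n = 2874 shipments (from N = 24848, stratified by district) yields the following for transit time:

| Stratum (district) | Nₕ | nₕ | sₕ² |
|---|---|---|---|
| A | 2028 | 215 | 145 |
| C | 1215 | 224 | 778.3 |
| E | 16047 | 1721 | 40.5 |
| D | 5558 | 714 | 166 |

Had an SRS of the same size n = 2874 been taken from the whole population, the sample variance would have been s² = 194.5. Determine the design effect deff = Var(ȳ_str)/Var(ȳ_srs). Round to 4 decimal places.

0.4961

Var(ȳ_str) = Σ Wₕ²(1−fₕ)sₕ²/nₕ with Wₕ = Nₕ/24848:
  A: (2028/24848)²·(1−215/2028)·145/215 = 0.0040161731
  C: (1215/24848)²·(1−224/1215)·778.3/224 = 0.0067758856
  E: (16047/24848)²·(1−1721/16047)·40.5/1721 = 0.0087621377
  D: (5558/24848)²·(1−714/5558)·166/714 = 0.010137939
  → Var(ȳ_str) = 0.029692135.
Var(ȳ_srs) = (1 − 2874/24848)·194.5/2874 = 0.059848122.
deff = 0.029692135 / 0.059848122 = 0.4961.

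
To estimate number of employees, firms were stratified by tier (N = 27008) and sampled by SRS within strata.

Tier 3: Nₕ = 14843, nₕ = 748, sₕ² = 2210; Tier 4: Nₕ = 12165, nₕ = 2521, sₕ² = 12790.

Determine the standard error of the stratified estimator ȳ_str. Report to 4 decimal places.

Var(ȳ_str) = Σₕ Wₕ²(1 − fₕ)sₕ²/nₕ with Wₕ = Nₕ/N, N = 27008.
Tier 3: Wₕ = 0.54957790; term = 0.54957790²·(1 − 0.05039413)·2210/748 = 0.84740807.
Tier 4: Wₕ = 0.45042210; term = 0.45042210²·(1 − 0.20723387)·12790/2521 = 0.81598498.
Sum = 1.6633931.
SE = √(1.6633931) = 1.2897.

1.2897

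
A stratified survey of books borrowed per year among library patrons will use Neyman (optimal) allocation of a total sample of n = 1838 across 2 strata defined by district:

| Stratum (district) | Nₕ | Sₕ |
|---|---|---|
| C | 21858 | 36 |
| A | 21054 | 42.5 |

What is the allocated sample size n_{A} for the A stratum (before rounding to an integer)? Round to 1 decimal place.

Neyman allocation: nₕ = n·NₕSₕ / Σⱼ NⱼSⱼ.
Σ NⱼSⱼ = 21858·36 + 21054·42.5 = 1.681683 × 10^6.
n_{A} = 1838·21054·42.5 / (1.681683 × 10^6) = 978.0.

978.0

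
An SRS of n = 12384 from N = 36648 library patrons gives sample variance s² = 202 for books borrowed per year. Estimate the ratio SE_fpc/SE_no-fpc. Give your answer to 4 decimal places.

0.8137

f = n/N = 12384/36648 = 0.33791749.
SE_no-fpc = √(s²/n) = 0.12771597; SE_fpc = √((1−f)s²/n) = 0.10392051.
Ratio = √(1−f) = 0.81368453.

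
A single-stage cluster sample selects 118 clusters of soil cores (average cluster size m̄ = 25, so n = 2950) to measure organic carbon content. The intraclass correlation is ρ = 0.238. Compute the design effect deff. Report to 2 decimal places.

deff = 1 + (25 − 1)·0.238 = 1 + 5.712 = 6.712.

6.71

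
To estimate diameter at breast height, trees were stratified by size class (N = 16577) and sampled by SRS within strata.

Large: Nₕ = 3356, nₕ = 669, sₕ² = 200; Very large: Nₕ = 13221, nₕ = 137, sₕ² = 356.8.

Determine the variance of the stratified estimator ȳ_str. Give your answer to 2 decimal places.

Var(ȳ_str) = Σₕ Wₕ²(1 − fₕ)sₕ²/nₕ with Wₕ = Nₕ/N, N = 16577.
Large: Wₕ = 0.20244918; term = 0.20244918²·(1 − 0.19934446)·200/669 = 0.0098102849.
Very large: Wₕ = 0.79755082; term = 0.79755082²·(1 − 0.01036230)·356.8/137 = 1.6394465.
Sum = 1.6492568.

1.65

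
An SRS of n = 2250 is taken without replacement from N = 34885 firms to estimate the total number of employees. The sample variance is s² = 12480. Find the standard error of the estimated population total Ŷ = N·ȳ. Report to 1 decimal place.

Var(Ŷ) = N²·Var(ȳ) = N²·(1 − n/N)·s²/n.
f = 2250/34885 = 0.06449764; Var(ȳ) = 0.93550236·12480/2250 = 5.1889198.
Var(Ŷ) = 34885² · 5.1889198 = 6.3147246 × 10^9.
SE(Ŷ) = √(6.3147246 × 10^9) = 79465.2.

79465.2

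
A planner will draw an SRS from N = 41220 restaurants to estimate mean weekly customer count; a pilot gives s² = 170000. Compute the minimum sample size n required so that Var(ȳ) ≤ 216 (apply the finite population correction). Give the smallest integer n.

Without fpc, n₀ = s²/D = 170000/216 = 787.0370.
With fpc, (1 − n/N)·s²/n ≤ D requires n ≥ n₀/(1 + n₀/N) = 787.0370/(1 + 787.0370/41220) = 772.2912.
Rounding up, n = 773.

773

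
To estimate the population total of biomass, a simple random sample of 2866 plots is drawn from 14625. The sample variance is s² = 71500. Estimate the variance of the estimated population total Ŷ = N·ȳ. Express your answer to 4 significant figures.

Var(Ŷ) = N²·Var(ȳ) = N²·(1 − n/N)·s²/n.
f = 2866/14625 = 0.19596581; Var(ȳ) = 0.80403419·71500/2866 = 20.058773.
Var(Ŷ) = 14625² · 20.058773 = 4.2903835 × 10^9.

4.290 × 10^9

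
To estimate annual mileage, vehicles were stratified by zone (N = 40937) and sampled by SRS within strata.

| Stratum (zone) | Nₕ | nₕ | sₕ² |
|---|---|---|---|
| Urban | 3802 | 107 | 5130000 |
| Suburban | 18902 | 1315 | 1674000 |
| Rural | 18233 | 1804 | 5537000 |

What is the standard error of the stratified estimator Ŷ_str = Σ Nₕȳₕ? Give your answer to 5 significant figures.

Var(Ŷ_str) = Σₕ Nₕ²(1 − fₕ)sₕ²/nₕ.
Urban: 3802²·(1 − 107/3802)·5130000/107 = 6.7353496 × 10^11.
Suburban: 18902²·(1 − 1315/18902)·1674000/1315 = 4.2318398 × 10^11.
Rural: 18233²·(1 − 1804/18233)·5537000/1804 = 9.1940583 × 10^11.
Sum = 2.0161248 × 10^12.
SE = √(2.0161248 × 10^12) = 1.4199 × 10^6.

1.4199 × 10^6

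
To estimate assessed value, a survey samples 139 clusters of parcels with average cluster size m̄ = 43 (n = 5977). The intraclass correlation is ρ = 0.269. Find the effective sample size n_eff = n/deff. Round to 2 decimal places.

deff = 1 + (43 − 1)·0.269 = 1 + 11.298 = 12.298.
n_eff = 5977 / 12.298 = 486.01.

486.01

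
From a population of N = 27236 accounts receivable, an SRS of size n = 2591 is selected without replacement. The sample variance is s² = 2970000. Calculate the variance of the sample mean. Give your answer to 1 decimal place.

1037.2

Under SRS without replacement, Var(ȳ) = (1 − f)·s²/n with f = n/N = 2591/27236 = 0.09513144.
Var(ȳ) = (1 − 0.09513144)·2970000/2591 = 0.90486856·1146.2756 = 1037.2287.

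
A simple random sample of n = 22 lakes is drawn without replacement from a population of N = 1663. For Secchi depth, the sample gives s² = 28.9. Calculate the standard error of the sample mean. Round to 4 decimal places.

Under SRS without replacement, Var(ȳ) = (1 − f)·s²/n with f = n/N = 22/1663 = 0.01322910.
Var(ȳ) = (1 − 0.01322910)·28.9/22 = 0.98677090·1.3136364 = 1.2962581.
SE(ȳ) = √(1.2962581) = 1.1385.

1.1385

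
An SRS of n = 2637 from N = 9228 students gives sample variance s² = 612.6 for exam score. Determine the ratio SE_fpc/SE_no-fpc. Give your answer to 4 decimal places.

f = n/N = 2637/9228 = 0.28576073.
SE_no-fpc = √(s²/n) = 0.4819849; SE_fpc = √((1−f)s²/n) = 0.40733834.
Ratio = √(1−f) = 0.84512678.

0.8451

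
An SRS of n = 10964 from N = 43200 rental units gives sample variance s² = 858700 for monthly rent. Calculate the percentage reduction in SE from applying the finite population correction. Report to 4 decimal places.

f = n/N = 10964/43200 = 0.25379630.
SE_no-fpc = √(s²/n) = 8.8498563; SE_fpc = √((1−f)s²/n) = 7.6447787.
Ratio = √(1−f) = 0.86383083. Reduction = 100·(1 − 0.86383083) = 13.6169%.

13.6169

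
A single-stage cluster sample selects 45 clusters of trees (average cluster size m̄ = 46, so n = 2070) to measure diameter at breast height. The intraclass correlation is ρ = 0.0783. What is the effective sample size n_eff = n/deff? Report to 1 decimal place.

457.6

deff = 1 + (46 − 1)·0.0783 = 1 + 3.5235 = 4.5235.
n_eff = 2070 / 4.5235 = 457.6.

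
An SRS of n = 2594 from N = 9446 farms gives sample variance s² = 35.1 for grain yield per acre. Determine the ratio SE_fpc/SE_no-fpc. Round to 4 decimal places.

f = n/N = 2594/9446 = 0.27461359.
SE_no-fpc = √(s²/n) = 0.1163238; SE_fpc = √((1−f)s²/n) = 0.099072536.
Ratio = √(1−f) = 0.85169619.

0.8517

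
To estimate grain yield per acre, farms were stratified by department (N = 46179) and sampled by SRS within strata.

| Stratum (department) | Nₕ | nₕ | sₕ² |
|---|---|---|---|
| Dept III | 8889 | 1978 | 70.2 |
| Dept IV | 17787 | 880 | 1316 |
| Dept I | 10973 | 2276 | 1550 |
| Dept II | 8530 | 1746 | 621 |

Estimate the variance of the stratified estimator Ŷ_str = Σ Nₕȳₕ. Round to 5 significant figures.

Var(Ŷ_str) = Σₕ Nₕ²(1 − fₕ)sₕ²/nₕ.
Dept III: 8889²·(1 − 1978/8889)·70.2/1978 = 2.1802416 × 10^6.
Dept IV: 17787²·(1 − 880/17787)·1316/880 = 4.4972028 × 10^8.
Dept I: 10973²·(1 − 2276/10973)·1550/2276 = 6.499116 × 10^7.
Dept II: 8530²·(1 − 1746/8530)·621/1746 = 2.0581747 × 10^7.
Sum = 5.3747343 × 10^8.

5.3747 × 10^8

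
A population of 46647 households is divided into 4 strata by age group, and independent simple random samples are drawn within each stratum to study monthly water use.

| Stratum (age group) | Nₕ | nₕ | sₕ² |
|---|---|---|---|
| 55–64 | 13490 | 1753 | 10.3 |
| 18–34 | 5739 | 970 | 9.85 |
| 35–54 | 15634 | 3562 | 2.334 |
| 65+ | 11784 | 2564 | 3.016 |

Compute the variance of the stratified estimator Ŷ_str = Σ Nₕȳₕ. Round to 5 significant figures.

1.4597 × 10^6

Var(Ŷ_str) = Σₕ Nₕ²(1 − fₕ)sₕ²/nₕ.
55–64: 13490²·(1 − 1753/13490)·10.3/1753 = 930302.87.
18–34: 5739²·(1 − 970/5739)·9.85/970 = 277925.27.
35–54: 15634²·(1 − 3562/15634)·2.334/3562 = 123667.7.
65+: 11784²·(1 − 2564/11784)·3.016/2564 = 127801.8.
Sum = 1.4596976 × 10^6.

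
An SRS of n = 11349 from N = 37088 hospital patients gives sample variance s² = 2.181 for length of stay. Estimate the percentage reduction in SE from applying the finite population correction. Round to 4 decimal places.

16.6935

f = n/N = 11349/37088 = 0.30600194.
SE_no-fpc = √(s²/n) = 0.013862739; SE_fpc = √((1−f)s²/n) = 0.011548569.
Ratio = √(1−f) = 0.83306546. Reduction = 100·(1 − 0.83306546) = 16.6935%.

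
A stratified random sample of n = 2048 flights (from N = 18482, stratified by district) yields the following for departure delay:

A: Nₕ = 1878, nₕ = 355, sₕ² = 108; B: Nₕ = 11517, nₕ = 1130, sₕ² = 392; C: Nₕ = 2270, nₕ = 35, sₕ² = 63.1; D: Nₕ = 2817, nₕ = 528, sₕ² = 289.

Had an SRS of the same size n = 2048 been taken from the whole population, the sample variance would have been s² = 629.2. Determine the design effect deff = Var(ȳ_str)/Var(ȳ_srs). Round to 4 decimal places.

Var(ȳ_str) = Σ Wₕ²(1−fₕ)sₕ²/nₕ with Wₕ = Nₕ/18482:
  A: (1878/18482)²·(1−355/1878)·108/355 = 0.0025473755
  B: (11517/18482)²·(1−1130/11517)·392/1130 = 0.12148962
  C: (2270/18482)²·(1−35/2270)·63.1/35 = 0.026777299
  D: (2817/18482)²·(1−528/2817)·289/528 = 0.010332339
  → Var(ȳ_str) = 0.16114663.
Var(ȳ_srs) = (1 − 2048/18482)·629.2/2048 = 0.27318263.
deff = 0.16114663 / 0.27318263 = 0.5899.

0.5899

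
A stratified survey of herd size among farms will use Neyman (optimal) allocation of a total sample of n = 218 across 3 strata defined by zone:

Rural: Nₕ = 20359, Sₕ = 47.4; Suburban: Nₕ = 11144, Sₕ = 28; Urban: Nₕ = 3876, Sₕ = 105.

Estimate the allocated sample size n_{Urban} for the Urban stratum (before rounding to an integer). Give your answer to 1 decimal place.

Neyman allocation: nₕ = n·NₕSₕ / Σⱼ NⱼSⱼ.
Σ NⱼSⱼ = 20359·47.4 + 11144·28 + 3876·105 = 1.6840286 × 10^6.
n_{Urban} = 218·3876·105 / (1.6840286 × 10^6) = 52.7.

52.7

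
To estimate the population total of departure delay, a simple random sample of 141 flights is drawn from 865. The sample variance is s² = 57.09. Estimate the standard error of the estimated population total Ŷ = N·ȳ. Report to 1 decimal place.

Var(Ŷ) = N²·Var(ȳ) = N²·(1 − n/N)·s²/n.
f = 141/865 = 0.16300578; Var(ȳ) = 0.83699422·57.09/141 = 0.33889362.
Var(Ŷ) = 865² · 0.33889362 = 253568.68.
SE(Ŷ) = √(253568.68) = 503.6.

503.6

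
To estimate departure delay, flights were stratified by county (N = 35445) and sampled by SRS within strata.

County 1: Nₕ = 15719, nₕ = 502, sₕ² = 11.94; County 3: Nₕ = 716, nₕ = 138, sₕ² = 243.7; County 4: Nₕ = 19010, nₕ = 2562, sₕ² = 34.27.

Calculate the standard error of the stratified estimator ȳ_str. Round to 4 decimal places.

Var(ȳ_str) = Σₕ Wₕ²(1 − fₕ)sₕ²/nₕ with Wₕ = Nₕ/N, N = 35445.
County 1: Wₕ = 0.44347581; term = 0.44347581²·(1 − 0.03193587)·11.94/502 = 0.0045283981.
County 3: Wₕ = 0.02020031; term = 0.02020031²·(1 − 0.19273743)·243.7/138 = 5.8171109 × 10^-4.
County 4: Wₕ = 0.53632388; term = 0.53632388²·(1 − 0.13477117)·34.27/2562 = 0.0033290493.
Sum = 0.0084391585.
SE = √(0.0084391585) = 0.0919.

0.0919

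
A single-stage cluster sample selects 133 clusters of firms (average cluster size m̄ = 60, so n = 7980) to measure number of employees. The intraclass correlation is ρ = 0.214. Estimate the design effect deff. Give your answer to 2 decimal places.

13.63

deff = 1 + (60 − 1)·0.214 = 1 + 12.626 = 13.626.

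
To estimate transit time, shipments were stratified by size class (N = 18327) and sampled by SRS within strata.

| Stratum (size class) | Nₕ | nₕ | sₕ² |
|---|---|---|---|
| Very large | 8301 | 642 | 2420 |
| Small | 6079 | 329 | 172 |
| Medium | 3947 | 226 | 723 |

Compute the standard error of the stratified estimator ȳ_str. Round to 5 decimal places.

Var(ȳ_str) = Σₕ Wₕ²(1 − fₕ)sₕ²/nₕ with Wₕ = Nₕ/N, N = 18327.
Very large: Wₕ = 0.45293829; term = 0.45293829²·(1 − 0.07734008)·2420/642 = 0.71351.
Small: Wₕ = 0.33169640; term = 0.33169640²·(1 − 0.05412074)·172/329 = 0.054406373.
Medium: Wₕ = 0.21536531; term = 0.21536531²·(1 − 0.05725868)·723/226 = 0.13988589.
Sum = 0.90780226.
SE = √(0.90780226) = 0.95279.

0.95279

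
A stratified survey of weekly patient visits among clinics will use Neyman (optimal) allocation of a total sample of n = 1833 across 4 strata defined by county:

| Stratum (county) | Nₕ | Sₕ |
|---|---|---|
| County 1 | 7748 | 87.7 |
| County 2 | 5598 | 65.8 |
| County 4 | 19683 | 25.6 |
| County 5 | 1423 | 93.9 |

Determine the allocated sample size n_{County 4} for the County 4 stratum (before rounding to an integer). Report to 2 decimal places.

Neyman allocation: nₕ = n·NₕSₕ / Σⱼ NⱼSⱼ.
Σ NⱼSⱼ = 7748·87.7 + 5598·65.8 + 19683·25.6 + 1423·93.9 = 1.6853525 × 10^6.
n_{County 4} = 1833·19683·25.6 / (1.6853525 × 10^6) = 548.03.

548.03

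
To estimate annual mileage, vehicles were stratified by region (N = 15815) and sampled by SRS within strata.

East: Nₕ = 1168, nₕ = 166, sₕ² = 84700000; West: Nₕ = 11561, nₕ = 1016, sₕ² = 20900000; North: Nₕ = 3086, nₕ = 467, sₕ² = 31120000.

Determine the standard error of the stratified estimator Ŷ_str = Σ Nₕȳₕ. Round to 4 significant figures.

Var(Ŷ_str) = Σₕ Nₕ²(1 − fₕ)sₕ²/nₕ.
East: 1168²·(1 − 166/1168)·84700000/166 = 5.9715337 × 10^11.
West: 11561²·(1 − 1016/11561)·20900000/1016 = 2.5078096 × 10^12.
North: 3086²·(1 − 467/3086)·31120000/467 = 5.3858484 × 10^11.
Sum = 3.6435478 × 10^12.
SE = √(3.6435478 × 10^12) = 1.909 × 10^6.

1.909 × 10^6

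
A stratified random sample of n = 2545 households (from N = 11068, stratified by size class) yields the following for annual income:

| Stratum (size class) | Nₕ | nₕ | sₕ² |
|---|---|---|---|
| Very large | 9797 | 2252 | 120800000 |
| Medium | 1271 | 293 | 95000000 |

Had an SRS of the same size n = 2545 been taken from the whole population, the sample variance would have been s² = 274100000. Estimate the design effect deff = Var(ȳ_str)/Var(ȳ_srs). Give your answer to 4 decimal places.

0.4299

Var(ȳ_str) = Σ Wₕ²(1−fₕ)sₕ²/nₕ with Wₕ = Nₕ/11068:
  Very large: (9797/11068)²·(1−2252/9797)·120800000/2252 = 32367.757
  Medium: (1271/11068)²·(1−293/1271)·95000000/293 = 3290.0469
  → Var(ȳ_str) = 35657.804.
Var(ȳ_srs) = (1 − 2545/11068)·274100000/2545 = 82936.287.
deff = 35657.804 / 82936.287 = 0.4299.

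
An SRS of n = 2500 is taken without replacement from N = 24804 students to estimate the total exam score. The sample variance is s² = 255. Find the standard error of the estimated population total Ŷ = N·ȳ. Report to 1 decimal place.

7511.9

Var(Ŷ) = N²·Var(ȳ) = N²·(1 − n/N)·s²/n.
f = 2500/24804 = 0.10079020; Var(ȳ) = 0.89920980·255/2500 = 0.0917194.
Var(Ŷ) = 24804² · 0.0917194 = 5.6429298 × 10^7.
SE(Ŷ) = √(5.6429298 × 10^7) = 7511.9.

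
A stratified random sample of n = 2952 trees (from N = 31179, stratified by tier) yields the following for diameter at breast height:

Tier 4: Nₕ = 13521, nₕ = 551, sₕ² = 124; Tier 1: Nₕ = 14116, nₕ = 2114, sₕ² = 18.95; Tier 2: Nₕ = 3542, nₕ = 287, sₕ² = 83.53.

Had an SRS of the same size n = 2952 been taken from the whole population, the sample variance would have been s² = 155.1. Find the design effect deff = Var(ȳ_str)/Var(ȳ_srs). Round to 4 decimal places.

0.9589

Var(ȳ_str) = Σ Wₕ²(1−fₕ)sₕ²/nₕ with Wₕ = Nₕ/31179:
  Tier 4: (13521/31179)²·(1−551/13521)·124/551 = 0.040597053
  Tier 1: (14116/31179)²·(1−2114/14116)·18.95/2114 = 0.0015622306
  Tier 2: (3542/31179)²·(1−287/3542)·83.53/287 = 0.0034517217
  → Var(ȳ_str) = 0.045611005.
Var(ȳ_srs) = (1 − 2952/31179)·155.1/2952 = 0.047566148.
deff = 0.045611005 / 0.047566148 = 0.9589.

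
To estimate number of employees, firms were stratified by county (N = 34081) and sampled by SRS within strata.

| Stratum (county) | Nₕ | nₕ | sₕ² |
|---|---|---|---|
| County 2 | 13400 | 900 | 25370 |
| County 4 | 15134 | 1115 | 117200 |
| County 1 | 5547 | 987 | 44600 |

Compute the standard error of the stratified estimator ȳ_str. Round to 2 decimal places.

4.92

Var(ȳ_str) = Σₕ Wₕ²(1 − fₕ)sₕ²/nₕ with Wₕ = Nₕ/N, N = 34081.
County 2: Wₕ = 0.39318095; term = 0.39318095²·(1 − 0.06716418)·25370/900 = 4.0650708.
County 4: Wₕ = 0.44405974; term = 0.44405974²·(1 − 0.07367517)·117200/1115 = 19.199895.
County 1: Wₕ = 0.16275931; term = 0.16275931²·(1 − 0.17793402)·44600/987 = 0.98404749.
Sum = 24.249013.
SE = √(24.249013) = 4.92.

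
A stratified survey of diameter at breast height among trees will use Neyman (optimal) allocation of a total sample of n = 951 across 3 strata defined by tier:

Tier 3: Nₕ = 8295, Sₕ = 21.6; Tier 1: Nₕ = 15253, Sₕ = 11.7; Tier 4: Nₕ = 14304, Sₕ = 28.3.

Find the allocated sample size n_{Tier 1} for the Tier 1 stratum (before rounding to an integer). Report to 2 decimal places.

Neyman allocation: nₕ = n·NₕSₕ / Σⱼ NⱼSⱼ.
Σ NⱼSⱼ = 8295·21.6 + 15253·11.7 + 14304·28.3 = 762435.3.
n_{Tier 1} = 951·15253·11.7 / 762435.3 = 222.60.

222.60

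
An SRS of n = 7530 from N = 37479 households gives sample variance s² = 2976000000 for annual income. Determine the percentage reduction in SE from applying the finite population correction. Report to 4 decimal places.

10.6083

f = n/N = 7530/37479 = 0.20091251.
SE_no-fpc = √(s²/n) = 628.66456; SE_fpc = √((1−f)s²/n) = 561.97389.
Ratio = √(1−f) = 0.89391694. Reduction = 100·(1 − 0.89391694) = 10.6083%.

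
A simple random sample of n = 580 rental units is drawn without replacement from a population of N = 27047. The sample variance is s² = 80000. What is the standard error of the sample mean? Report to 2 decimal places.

Under SRS without replacement, Var(ȳ) = (1 − f)·s²/n with f = n/N = 580/27047 = 0.02144415.
Var(ȳ) = (1 − 0.02144415)·80000/580 = 0.97855585·137.93103 = 134.97322.
SE(ȳ) = √(134.97322) = 11.62.

11.62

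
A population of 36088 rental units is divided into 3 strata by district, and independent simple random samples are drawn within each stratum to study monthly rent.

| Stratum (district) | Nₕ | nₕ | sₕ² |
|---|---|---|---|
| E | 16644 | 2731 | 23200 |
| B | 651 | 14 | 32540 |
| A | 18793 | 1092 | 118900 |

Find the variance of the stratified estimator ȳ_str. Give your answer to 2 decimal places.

30.06

Var(ȳ_str) = Σₕ Wₕ²(1 − fₕ)sₕ²/nₕ with Wₕ = Nₕ/N, N = 36088.
E: Wₕ = 0.46120594; term = 0.46120594²·(1 − 0.16408315)·23200/2731 = 1.5104945.
B: Wₕ = 0.01803924; term = 0.01803924²·(1 − 0.02150538)·32540/14 = 0.74008961.
A: Wₕ = 0.52075482; term = 0.52075482²·(1 − 0.05810674)·118900/1092 = 27.811698.
Sum = 30.062282.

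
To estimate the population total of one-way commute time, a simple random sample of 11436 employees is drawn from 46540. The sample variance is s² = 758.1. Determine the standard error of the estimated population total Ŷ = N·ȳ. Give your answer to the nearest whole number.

10407

Var(Ŷ) = N²·Var(ȳ) = N²·(1 − n/N)·s²/n.
f = 11436/46540 = 0.24572411; Var(ȳ) = 0.75427589·758.1/11436 = 0.050001447.
Var(Ŷ) = 46540² · 0.050001447 = 1.0830171 × 10^8.
SE(Ŷ) = √(1.0830171 × 10^8) = 10407.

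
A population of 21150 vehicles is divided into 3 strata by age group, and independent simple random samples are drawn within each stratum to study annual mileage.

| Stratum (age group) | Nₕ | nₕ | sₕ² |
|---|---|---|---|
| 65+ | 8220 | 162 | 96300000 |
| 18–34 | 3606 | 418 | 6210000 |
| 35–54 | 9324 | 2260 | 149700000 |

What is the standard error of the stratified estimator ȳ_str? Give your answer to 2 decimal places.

313.30

Var(ȳ_str) = Σₕ Wₕ²(1 − fₕ)sₕ²/nₕ with Wₕ = Nₕ/N, N = 21150.
65+: Wₕ = 0.38865248; term = 0.38865248²·(1 − 0.01970803)·96300000/162 = 88021.671.
18–34: Wₕ = 0.17049645; term = 0.17049645²·(1 − 0.11591791)·6210000/418 = 381.80236.
35–54: Wₕ = 0.44085106; term = 0.44085106²·(1 − 0.24238524)·149700000/2260 = 9753.165.
Sum = 98156.638.
SE = √(98156.638) = 313.30.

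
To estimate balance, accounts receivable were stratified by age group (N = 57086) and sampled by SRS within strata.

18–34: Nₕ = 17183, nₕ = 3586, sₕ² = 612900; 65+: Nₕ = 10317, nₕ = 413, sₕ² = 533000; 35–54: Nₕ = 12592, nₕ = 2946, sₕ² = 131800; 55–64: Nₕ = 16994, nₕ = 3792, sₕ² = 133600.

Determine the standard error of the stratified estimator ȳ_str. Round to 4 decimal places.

Var(ȳ_str) = Σₕ Wₕ²(1 − fₕ)sₕ²/nₕ with Wₕ = Nₕ/N, N = 57086.
18–34: Wₕ = 0.30100200; term = 0.30100200²·(1 − 0.20869464)·612900/3586 = 12.253558.
65+: Wₕ = 0.18072732; term = 0.18072732²·(1 − 0.04003102)·533000/413 = 40.465228.
35–54: Wₕ = 0.22057948; term = 0.22057948²·(1 − 0.23395807)·131800/2946 = 1.6674984.
55–64: Wₕ = 0.29769120; term = 0.29769120²·(1 − 0.22313758)·133600/3792 = 2.4255724.
Sum = 56.811857.
SE = √(56.811857) = 7.5374.

7.5374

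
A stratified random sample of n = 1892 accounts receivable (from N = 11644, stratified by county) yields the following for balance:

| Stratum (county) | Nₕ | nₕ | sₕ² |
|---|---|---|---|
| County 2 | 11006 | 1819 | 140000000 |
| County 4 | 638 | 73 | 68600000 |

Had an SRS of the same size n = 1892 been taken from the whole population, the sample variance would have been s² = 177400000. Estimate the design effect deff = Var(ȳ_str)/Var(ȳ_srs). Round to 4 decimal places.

0.7627

Var(ȳ_str) = Σ Wₕ²(1−fₕ)sₕ²/nₕ with Wₕ = Nₕ/11644:
  County 2: (11006/11644)²·(1−1819/11006)·140000000/1819 = 57397.657
  County 4: (638/11644)²·(1−73/638)·68600000/73 = 2498.4231
  → Var(ȳ_str) = 59896.08.
Var(ȳ_srs) = (1 − 1892/11644)·177400000/1892 = 78527.899.
deff = 59896.08 / 78527.899 = 0.7627.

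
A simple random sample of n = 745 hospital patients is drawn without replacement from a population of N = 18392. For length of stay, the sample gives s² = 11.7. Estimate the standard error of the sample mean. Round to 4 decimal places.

Under SRS without replacement, Var(ȳ) = (1 − f)·s²/n with f = n/N = 745/18392 = 0.04050674.
Var(ȳ) = (1 − 0.04050674)·11.7/745 = 0.95949326·0.015704698 = 0.015068552.
SE(ȳ) = √(0.015068552) = 0.1228.

0.1228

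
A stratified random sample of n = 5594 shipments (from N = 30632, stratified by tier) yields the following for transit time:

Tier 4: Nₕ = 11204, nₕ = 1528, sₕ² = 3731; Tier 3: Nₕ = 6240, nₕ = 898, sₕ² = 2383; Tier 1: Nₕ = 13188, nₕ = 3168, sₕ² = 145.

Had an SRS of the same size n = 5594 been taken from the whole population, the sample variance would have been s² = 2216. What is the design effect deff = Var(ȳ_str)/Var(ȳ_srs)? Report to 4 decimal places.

1.1823

Var(ȳ_str) = Σ Wₕ²(1−fₕ)sₕ²/nₕ with Wₕ = Nₕ/30632:
  Tier 4: (11204/30632)²·(1−1528/11204)·3731/1528 = 0.28211108
  Tier 3: (6240/30632)²·(1−898/6240)·2383/898 = 0.094272597
  Tier 1: (13188/30632)²·(1−3168/13188)·145/3168 = 0.006445829
  → Var(ȳ_str) = 0.38282951.
Var(ȳ_srs) = (1 − 5594/30632)·2216/5594 = 0.32379607.
deff = 0.38282951 / 0.32379607 = 1.1823.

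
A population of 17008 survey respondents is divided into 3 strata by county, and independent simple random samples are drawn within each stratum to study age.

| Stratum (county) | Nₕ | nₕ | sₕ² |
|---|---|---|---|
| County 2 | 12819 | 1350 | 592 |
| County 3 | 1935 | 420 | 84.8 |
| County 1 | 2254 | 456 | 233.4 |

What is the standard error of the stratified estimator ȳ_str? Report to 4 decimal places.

Var(ȳ_str) = Σₕ Wₕ²(1 − fₕ)sₕ²/nₕ with Wₕ = Nₕ/N, N = 17008.
County 2: Wₕ = 0.75370414; term = 0.75370414²·(1 − 0.10531243)·592/1350 = 0.22287489.
County 3: Wₕ = 0.11376999; term = 0.11376999²·(1 − 0.21705426)·84.8/420 = 0.0020461321.
County 1: Wₕ = 0.13252587; term = 0.13252587²·(1 − 0.20230701)·233.4/456 = 0.0071708909.
Sum = 0.23209191.
SE = √(0.23209191) = 0.4818.

0.4818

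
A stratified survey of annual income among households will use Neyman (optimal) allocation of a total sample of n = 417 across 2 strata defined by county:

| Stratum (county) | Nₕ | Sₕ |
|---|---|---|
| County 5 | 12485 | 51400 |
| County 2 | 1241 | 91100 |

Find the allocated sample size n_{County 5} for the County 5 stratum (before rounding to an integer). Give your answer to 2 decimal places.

354.54

Neyman allocation: nₕ = n·NₕSₕ / Σⱼ NⱼSⱼ.
Σ NⱼSⱼ = 12485·51400 + 1241·91100 = 7.547841 × 10^8.
n_{County 5} = 417·12485·51400 / (7.547841 × 10^8) = 354.54.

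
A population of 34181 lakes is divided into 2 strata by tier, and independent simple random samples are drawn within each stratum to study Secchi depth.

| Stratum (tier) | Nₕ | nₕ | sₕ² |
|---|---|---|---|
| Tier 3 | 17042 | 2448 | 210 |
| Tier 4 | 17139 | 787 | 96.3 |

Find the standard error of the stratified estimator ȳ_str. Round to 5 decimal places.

Var(ȳ_str) = Σₕ Wₕ²(1 − fₕ)sₕ²/nₕ with Wₕ = Nₕ/N, N = 34181.
Tier 3: Wₕ = 0.49858108; term = 0.49858108²·(1 − 0.14364511)·210/2448 = 0.018261366.
Tier 4: Wₕ = 0.50141892; term = 0.50141892²·(1 − 0.04591867)·96.3/787 = 0.029352046.
Sum = 0.047613412.
SE = √(0.047613412) = 0.21820.

0.21820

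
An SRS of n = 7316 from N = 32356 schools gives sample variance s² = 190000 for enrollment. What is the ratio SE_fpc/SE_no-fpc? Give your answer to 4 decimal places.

0.8797

f = n/N = 7316/32356 = 0.22610953.
SE_no-fpc = √(s²/n) = 5.0961236; SE_fpc = √((1−f)s²/n) = 4.4831132.
Ratio = √(1−f) = 0.87971045.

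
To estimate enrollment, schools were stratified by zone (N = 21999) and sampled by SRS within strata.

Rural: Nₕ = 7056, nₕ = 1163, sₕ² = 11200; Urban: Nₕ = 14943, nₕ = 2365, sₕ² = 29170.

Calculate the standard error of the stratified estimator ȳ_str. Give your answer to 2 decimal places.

2.37

Var(ȳ_str) = Σₕ Wₕ²(1 − fₕ)sₕ²/nₕ with Wₕ = Nₕ/N, N = 21999.
Rural: Wₕ = 0.32074185; term = 0.32074185²·(1 − 0.16482426)·11200/1163 = 0.82742272.
Urban: Wₕ = 0.67925815; term = 0.67925815²·(1 − 0.15826809)·29170/2365 = 4.7901465.
Sum = 5.6175692.
SE = √(5.6175692) = 2.37.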